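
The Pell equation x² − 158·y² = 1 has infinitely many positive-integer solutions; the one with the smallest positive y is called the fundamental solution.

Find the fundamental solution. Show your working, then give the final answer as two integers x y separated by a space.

7743 616

√158 = [12; 1,1,3,12,3,1,1,24, …], period ℓ=8 (even) → k=7
i=0: a=12 ⇒ p=12, q=1
i=1: a=1 ⇒ p=13, q=1
…
i=3: a=3 ⇒ p=88, q=7
i=4: a=12 ⇒ p=1081, q=86
…
i=6: a=1 ⇒ p=4412, q=351
i=7: a=1 ⇒ p=7743, q=616
→ (7743, 616).  Check: 7743²=59954049, 158·616²=59954048, difference 1.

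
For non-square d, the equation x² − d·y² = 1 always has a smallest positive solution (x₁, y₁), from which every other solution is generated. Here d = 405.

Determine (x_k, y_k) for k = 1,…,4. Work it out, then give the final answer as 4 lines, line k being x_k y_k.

√405 = [20; 8,40, …], period ℓ=2 (even) → k=1
step 0: (20, 1)  from 20·(1,0) + (0,1)
step 1: (161, 8)  from 8·(20,1) + (1,0)
→ (161, 8).  Check: 161²=25921, 405·8²=25920, difference 1.
n=2: (161,8)∘(161,8) = (161·161+405·8·8, 161·8+8·161) = (51841,2576)
n=3: (51841,2576)∘(161,8) = (161·51841+405·8·2576, 161·2576+8·51841) = (16692641,829464)
n=4: (16692641,829464)∘(161,8) = (161·16692641+405·8·829464, 161·829464+8·16692641) = (5374978561,267084832)

161 8
51841 2576
16692641 829464
5374978561 267084832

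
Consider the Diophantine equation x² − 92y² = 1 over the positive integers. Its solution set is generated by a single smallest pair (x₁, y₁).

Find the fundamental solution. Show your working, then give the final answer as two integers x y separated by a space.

√92 = [9; 1,1,2,4,2,1,1,18, …], period ℓ=8 (even) → k=7
step 0: (9, 1)  from 9·(1,0) + (0,1)
step 1: (10, 1)  from 1·(9,1) + (1,0)
step 2: (19, 2)  from 1·(10,1) + (9,1)
step 3: (48, 5)  from 2·(19,2) + (10,1)
step 4: (211, 22)  from 4·(48,5) + (19,2)
…
step 6: (681, 71)  from 1·(470,49) + (211,22)
step 7: (1151, 120)  from 1·(681,71) + (470,49)
fundamental: x₁=1151, y₁=120  (since 1324801 − 92·14400 = 1)

1151 120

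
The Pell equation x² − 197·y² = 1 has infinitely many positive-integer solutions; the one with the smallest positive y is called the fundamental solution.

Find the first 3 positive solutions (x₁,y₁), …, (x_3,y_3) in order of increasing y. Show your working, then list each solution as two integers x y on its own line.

393 28
308897 22008
242792649 17298260

d=197: √d = [14; 28] (ℓ=1, odd), read p_1/q_1
a_0=14:  p_0=14·1+0=14,  q_0=14·0+1=1
a_1=28:  p_1=28·14+1=393,  q_1=28·1+0=28
(x₁, y₁) = (393, 28);  393² − 197·28² = 1 ✓
(393+28√197)^2 = 308897 + 22008√197
(393+28√197)^3 = 242792649 + 17298260√197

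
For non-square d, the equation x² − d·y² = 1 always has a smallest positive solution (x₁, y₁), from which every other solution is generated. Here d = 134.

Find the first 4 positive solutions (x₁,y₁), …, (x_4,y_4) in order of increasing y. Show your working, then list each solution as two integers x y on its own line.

d=134: √d = [11; 1,1,2,1,3,…,1,1,22] (ℓ=14, even), read p_13/q_13
i=0: a=11 ⇒ p=11, q=1
…
i=3: a=2 ⇒ p=58, q=5
…
i=9: a=3 ⇒ p=17630, q=1523
…
i=12: a=1 ⇒ p=84029, q=7259
i=13: a=1 ⇒ p=145925, q=12606
(x₁, y₁) = (145925, 12606);  145925² − 134·12606² = 1 ✓
n=2: (145925,12606)∘(145925,12606) = (145925·145925+134·12606·12606, 145925·12606+12606·145925) = (42588211249,3679061100)
n=3: (42588211249,3679061100)∘(145925,12606) = (145925·42588211249+134·12606·3679061100, 145925·3679061100+12606·42588211249) = (12429369452874725,1073733982022394)
n=4: (12429369452874725,1073733982022394)∘(145925,12606) = (145925·12429369452874725+134·12606·1073733982022394, 145925·1073733982022394+12606·12429369452874725) = (3627511474778900280001,313369262649556627800)

145925 12606
42588211249 3679061100
12429369452874725 1073733982022394
3627511474778900280001 313369262649556627800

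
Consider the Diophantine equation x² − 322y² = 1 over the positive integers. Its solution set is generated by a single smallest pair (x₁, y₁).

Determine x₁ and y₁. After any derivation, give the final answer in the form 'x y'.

√322 = [17; 1,16,1,34, …], period ℓ=4 (even) → k=3
k=0  a_k=17  p_k/q_k = 17/1
…
k=2  a_k=16  p_k/q_k = 305/17
k=3  a_k=1  p_k/q_k = 323/18
→ (323, 18).  Check: 323²=104329, 322·18²=104328, difference 1.

323 18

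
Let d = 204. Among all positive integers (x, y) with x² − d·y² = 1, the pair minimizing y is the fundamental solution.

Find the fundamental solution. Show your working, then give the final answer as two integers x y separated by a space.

4999 350

√204 = [14; 3,1,1,6,1,1,3,28, …], period ℓ=8 (even) → k=7
i=0: a=14 ⇒ p=14, q=1
i=1: a=3 ⇒ p=43, q=3
…
i=3: a=1 ⇒ p=100, q=7
i=4: a=6 ⇒ p=657, q=46
…
i=6: a=1 ⇒ p=1414, q=99
i=7: a=3 ⇒ p=4999, q=350
fundamental: x₁=4999, y₁=350  (since 24990001 − 204·122500 = 1)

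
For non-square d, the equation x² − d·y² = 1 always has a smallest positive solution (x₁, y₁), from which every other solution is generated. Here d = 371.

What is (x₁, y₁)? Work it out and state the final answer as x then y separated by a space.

1695 88

d=371: √d = [19; 3,1,4,1,3,38] (ℓ=6, even), read p_5/q_5
a_0=19:  p_0=19·1+0=19,  q_0=19·0+1=1
a_1=3:  p_1=3·19+1=58,  q_1=3·1+0=3
…
a_3=4:  p_3=4·77+58=366,  q_3=4·4+3=19
a_4=1:  p_4=1·366+77=443,  q_4=1·19+4=23
a_5=3:  p_5=3·443+366=1695,  q_5=3·23+19=88
fundamental: x₁=1695, y₁=88  (since 2873025 − 371·7744 = 1)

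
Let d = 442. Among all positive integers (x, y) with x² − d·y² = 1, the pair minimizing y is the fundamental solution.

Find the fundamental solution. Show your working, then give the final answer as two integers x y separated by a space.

[21; 42] for √442; ℓ=1 ⇒ convergent index 1
step 0: (21, 1)  from 21·(1,0) + (0,1)
step 1: (883, 42)  from 42·(21,1) + (1,0)
fundamental: x₁=883, y₁=42  (since 779689 − 442·1764 = 1)

883 42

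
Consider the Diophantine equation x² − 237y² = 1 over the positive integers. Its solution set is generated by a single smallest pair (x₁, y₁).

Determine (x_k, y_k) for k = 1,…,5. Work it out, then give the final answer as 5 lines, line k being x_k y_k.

d=237: √d = [15; 2,1,1,7,10,7,1,1,2,30] (ℓ=10, even), read p_9/q_9
k=0  a_k=15  p_k/q_k = 15/1
…
k=2  a_k=1  p_k/q_k = 46/3
…
k=4  a_k=7  p_k/q_k = 585/38
k=5  a_k=10  p_k/q_k = 5927/385
k=6  a_k=7  p_k/q_k = 42074/2733
k=7  a_k=1  p_k/q_k = 48001/3118
k=8  a_k=1  p_k/q_k = 90075/5851
k=9  a_k=2  p_k/q_k = 228151/14820
fundamental: x₁=228151, y₁=14820  (since 52052878801 − 237·219632400 = 1)
k=2:  x_2 = 228151·228151+237·14820·14820 = 104105757601,  y_2 = 228151·14820+14820·228151 = 6762395640
k=3:  x_3 = 228151·104105757601+237·14820·6762395640 = 47503665404623351,  y_3 = 228151·6762395640+14820·104105757601 = 3085694655308460
k=4:  x_4 = 228151·47503665404623351+237·14820·3085694655308460 = 21676017531356338550401,  y_4 = 228151·3085694655308460+14820·47503665404623351 = 1408008642599798519280
k=5:  x_5 = 228151·21676017531356338550401+237·14820·1408008642599798519280 = 9890810151545456327820453751,  y_5 = 228151·1408008642599798519280+14820·21676017531356338550401 = 642477159632487569289194100

228151 14820
104105757601 6762395640
47503665404623351 3085694655308460
21676017531356338550401 1408008642599798519280
9890810151545456327820453751 642477159632487569289194100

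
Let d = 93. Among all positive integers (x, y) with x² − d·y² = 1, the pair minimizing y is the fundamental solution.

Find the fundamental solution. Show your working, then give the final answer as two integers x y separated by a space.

12151 1260

√93 = [9; 1,1,1,4,6,4,1,1,1,18, …], period ℓ=10 (even) → k=9
k=0  a_k=9  p_k/q_k = 9/1
k=1  a_k=1  p_k/q_k = 10/1
k=2  a_k=1  p_k/q_k = 19/2
…
k=4  a_k=4  p_k/q_k = 135/14
k=5  a_k=6  p_k/q_k = 839/87
…
k=7  a_k=1  p_k/q_k = 4330/449
k=8  a_k=1  p_k/q_k = 7821/811
k=9  a_k=1  p_k/q_k = 12151/1260
→ (12151, 1260).  Check: 12151²=147646801, 93·1260²=147646800, difference 1.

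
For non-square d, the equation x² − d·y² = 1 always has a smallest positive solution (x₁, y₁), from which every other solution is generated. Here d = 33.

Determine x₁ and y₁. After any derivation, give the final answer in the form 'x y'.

√33 → a₀=5, period (1,2,1,10); ℓ=4 even so k=3
a_0=5:  p_0=5·1+0=5,  q_0=5·0+1=1
a_1=1:  p_1=1·5+1=6,  q_1=1·1+0=1
a_2=2:  p_2=2·6+5=17,  q_2=2·1+1=3
a_3=1:  p_3=1·17+6=23,  q_3=1·3+1=4
(x₁, y₁) = (23, 4);  23² − 33·4² = 1 ✓

23 4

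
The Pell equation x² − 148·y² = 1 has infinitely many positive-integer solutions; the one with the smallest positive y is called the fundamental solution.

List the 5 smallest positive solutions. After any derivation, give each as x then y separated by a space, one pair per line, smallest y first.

73 6
10657 876
1555849 127890
227143297 18671064
33161365513 2725847454

[12; 6,24] for √148; ℓ=2 ⇒ convergent index 1
a_0=12:  p_0=12·1+0=12,  q_0=12·0+1=1
a_1=6:  p_1=6·12+1=73,  q_1=6·1+0=6
→ (73, 6).  Check: 73²=5329, 148·6²=5328, difference 1.
(73+6√148)^2 = 10657 + 876√148
(73+6√148)^3 = 1555849 + 127890√148
(73+6√148)^4 = 227143297 + 18671064√148
(73+6√148)^5 = 33161365513 + 2725847454√148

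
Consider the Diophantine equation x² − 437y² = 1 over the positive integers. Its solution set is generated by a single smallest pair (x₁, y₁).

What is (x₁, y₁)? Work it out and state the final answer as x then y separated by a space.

4599 220

[20; 1,9,2,9,1,40] for √437; ℓ=6 ⇒ convergent index 5
a_0=20:  p_0=20·1+0=20,  q_0=20·0+1=1
a_1=1:  p_1=1·20+1=21,  q_1=1·1+0=1
a_2=9:  p_2=9·21+20=209,  q_2=9·1+1=10
a_3=2:  p_3=2·209+21=439,  q_3=2·10+1=21
a_4=9:  p_4=9·439+209=4160,  q_4=9·21+10=199
a_5=1:  p_5=1·4160+439=4599,  q_5=1·199+21=220
fundamental: x₁=4599, y₁=220  (since 21150801 − 437·48400 = 1)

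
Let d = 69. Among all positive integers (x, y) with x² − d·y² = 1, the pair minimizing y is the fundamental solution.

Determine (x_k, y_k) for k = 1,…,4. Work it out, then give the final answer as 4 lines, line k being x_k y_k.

7775 936
120901249 14554800
1880014414175 226327139064
29234224019520001 3519386997890400

[8; 3,3,1,4,1,3,3,16] for √69; ℓ=8 ⇒ convergent index 7
a_0=8:  p_0=8·1+0=8,  q_0=8·0+1=1
a_1=3:  p_1=3·8+1=25,  q_1=3·1+0=3
…
a_3=1:  p_3=1·83+25=108,  q_3=1·10+3=13
a_4=4:  p_4=4·108+83=515,  q_4=4·13+10=62
a_5=1:  p_5=1·515+108=623,  q_5=1·62+13=75
a_6=3:  p_6=3·623+515=2384,  q_6=3·75+62=287
a_7=3:  p_7=3·2384+623=7775,  q_7=3·287+75=936
fundamental: x₁=7775, y₁=936  (since 60450625 − 69·876096 = 1)
(x_2, y_2) = (7775·7775 + 69·936·936, 7775·936 + 936·7775) = (120901249, 14554800)
(x_3, y_3) = (7775·120901249 + 69·936·14554800, 7775·14554800 + 936·120901249) = (1880014414175, 226327139064)
(x_4, y_4) = (7775·1880014414175 + 69·936·226327139064, 7775·226327139064 + 936·1880014414175) = (29234224019520001, 3519386997890400)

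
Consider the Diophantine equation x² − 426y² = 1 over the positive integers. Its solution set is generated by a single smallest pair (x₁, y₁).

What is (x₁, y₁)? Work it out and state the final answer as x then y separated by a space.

88751 4300

[20; 1,1,1,3,2,6,2,3,1,1,1,40] for √426; ℓ=12 ⇒ convergent index 11
a_0=20:  p_0=20·1+0=20,  q_0=20·0+1=1
a_1=1:  p_1=1·20+1=21,  q_1=1·1+0=1
a_2=1:  p_2=1·21+20=41,  q_2=1·1+1=2
a_3=1:  p_3=1·41+21=62,  q_3=1·2+1=3
a_4=3:  p_4=3·62+41=227,  q_4=3·3+2=11
a_5=2:  p_5=2·227+62=516,  q_5=2·11+3=25
a_6=6:  p_6=6·516+227=3323,  q_6=6·25+11=161
a_7=2:  p_7=2·3323+516=7162,  q_7=2·161+25=347
…
a_10=1:  p_10=1·31971+24809=56780,  q_10=1·1549+1202=2751
a_11=1:  p_11=1·56780+31971=88751,  q_11=1·2751+1549=4300
fundamental: x₁=88751, y₁=4300  (since 7876740001 − 426·18490000 = 1)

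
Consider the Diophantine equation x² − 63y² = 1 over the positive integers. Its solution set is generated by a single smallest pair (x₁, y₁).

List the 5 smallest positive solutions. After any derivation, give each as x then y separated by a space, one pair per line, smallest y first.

√63 → a₀=7, period (1,14); ℓ=2 even so k=1
step 0: (7, 1)  from 7·(1,0) + (0,1)
step 1: (8, 1)  from 1·(7,1) + (1,0)
(x₁, y₁) = (8, 1);  8² − 63·1² = 1 ✓
n=2: (8,1)∘(8,1) = (8·8+63·1·1, 8·1+1·8) = (127,16)
n=3: (127,16)∘(8,1) = (8·127+63·1·16, 8·16+1·127) = (2024,255)
n=4: (2024,255)∘(8,1) = (8·2024+63·1·255, 8·255+1·2024) = (32257,4064)
n=5: (32257,4064)∘(8,1) = (8·32257+63·1·4064, 8·4064+1·32257) = (514088,64769)

8 1
127 16
2024 255
32257 4064
514088 64769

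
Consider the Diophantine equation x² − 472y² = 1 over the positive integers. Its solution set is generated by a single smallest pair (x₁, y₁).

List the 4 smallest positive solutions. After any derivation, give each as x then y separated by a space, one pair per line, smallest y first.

d=472: √d = [21; 1,2,1,1,1,…,2,1,42] (ℓ=14, even), read p_13/q_13
k=0  a_k=21  p_k/q_k = 21/1
k=1  a_k=1  p_k/q_k = 22/1
k=2  a_k=2  p_k/q_k = 65/3
k=3  a_k=1  p_k/q_k = 87/4
k=4  a_k=1  p_k/q_k = 152/7
k=5  a_k=1  p_k/q_k = 239/11
k=6  a_k=4  p_k/q_k = 1108/51
…
k=8  a_k=4  p_k/q_k = 24224/1115
k=9  a_k=1  p_k/q_k = 30003/1381
k=10  a_k=1  p_k/q_k = 54227/2496
k=11  a_k=1  p_k/q_k = 84230/3877
k=12  a_k=2  p_k/q_k = 222687/10250
k=13  a_k=1  p_k/q_k = 306917/14127
→ (306917, 14127).  Check: 306917²=94198044889, 472·14127²=94198044888, difference 1.
(x_2, y_2) = (306917·306917 + 472·14127·14127, 306917·14127 + 14127·306917) = (188396089777, 8671632918)
(x_3, y_3) = (306917·188396089777 + 472·14127·8671632918, 306917·8671632918 + 14127·188396089777) = (115643925371868101, 5322943120573485)
(x_4, y_4) = (306917·115643925371868101 + 472·14127·5322943120573485, 306917·5322943120573485 + 14127·115643925371868101) = (70986173286526887819457, 3267403467465432958572)

306917 14127
188396089777 8671632918
115643925371868101 5322943120573485
70986173286526887819457 3267403467465432958572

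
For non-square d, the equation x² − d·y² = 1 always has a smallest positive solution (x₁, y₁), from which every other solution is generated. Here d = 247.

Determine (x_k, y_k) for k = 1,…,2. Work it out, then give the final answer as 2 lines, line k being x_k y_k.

√247 = [15; 1,2,1,1,9,1,9,1,1,2,1,30, …], period ℓ=12 (even) → k=11
i=0: a=15 ⇒ p=15, q=1
i=1: a=1 ⇒ p=16, q=1
…
i=3: a=1 ⇒ p=63, q=4
…
i=6: a=1 ⇒ p=1163, q=74
i=7: a=9 ⇒ p=11520, q=733
…
i=9: a=1 ⇒ p=24203, q=1540
i=10: a=2 ⇒ p=61089, q=3887
i=11: a=1 ⇒ p=85292, q=5427
→ (85292, 5427).  Check: 85292²=7274725264, 247·5427²=7274725263, difference 1.
n=2: (85292,5427)∘(85292,5427) = (85292·85292+247·5427·5427, 85292·5427+5427·85292) = (14549450527,925759368)

85292 5427
14549450527 925759368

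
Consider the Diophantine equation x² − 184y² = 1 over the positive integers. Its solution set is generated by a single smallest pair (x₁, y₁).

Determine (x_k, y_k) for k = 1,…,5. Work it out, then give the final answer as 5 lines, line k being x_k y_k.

[13; 1,1,3,2,1,2,1,2,3,1,1,26] for √184; ℓ=12 ⇒ convergent index 11
step 0: (13, 1)  from 13·(1,0) + (0,1)
…
step 2: (27, 2)  from 1·(14,1) + (13,1)
step 3: (95, 7)  from 3·(27,2) + (14,1)
step 4: (217, 16)  from 2·(95,7) + (27,2)
step 5: (312, 23)  from 1·(217,16) + (95,7)
…
step 7: (1153, 85)  from 1·(841,62) + (312,23)
step 8: (3147, 232)  from 2·(1153,85) + (841,62)
step 9: (10594, 781)  from 3·(3147,232) + (1153,85)
step 10: (13741, 1013)  from 1·(10594,781) + (3147,232)
step 11: (24335, 1794)  from 1·(13741,1013) + (10594,781)
(x₁, y₁) = (24335, 1794);  24335² − 184·1794² = 1 ✓
k=2:  x_2 = 24335·24335+184·1794·1794 = 1184384449,  y_2 = 24335·1794+1794·24335 = 87313980
k=3:  x_3 = 24335·1184384449+184·1794·87313980 = 57643991108495,  y_3 = 24335·87313980+1794·1184384449 = 4249571404806
k=4:  x_4 = 24335·57643991108495+184·1794·4249571404806 = 2805533046066067201,  y_4 = 24335·4249571404806+1794·57643991108495 = 206826640184594040
k=5:  x_5 = 24335·2805533046066067201+184·1794·206826640184594040 = 136545293294391499564175,  y_5 = 24335·206826640184594040+1794·2805533046066067201 = 10066252573534620521994

24335 1794
1184384449 87313980
57643991108495 4249571404806
2805533046066067201 206826640184594040
136545293294391499564175 10066252573534620521994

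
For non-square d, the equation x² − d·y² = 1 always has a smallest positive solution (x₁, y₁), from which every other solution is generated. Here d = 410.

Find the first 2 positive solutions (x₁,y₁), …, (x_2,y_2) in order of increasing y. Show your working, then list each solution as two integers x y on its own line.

81 4
13121 648

[20; 4,40] for √410; ℓ=2 ⇒ convergent index 1
a_0=20:  p_0=20·1+0=20,  q_0=20·0+1=1
a_1=4:  p_1=4·20+1=81,  q_1=4·1+0=4
(x₁, y₁) = (81, 4);  81² − 410·4² = 1 ✓
n=2: (81,4)∘(81,4) = (81·81+410·4·4, 81·4+4·81) = (13121,648)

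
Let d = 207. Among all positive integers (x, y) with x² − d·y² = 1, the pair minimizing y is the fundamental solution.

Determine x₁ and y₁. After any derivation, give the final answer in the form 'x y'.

√207 → a₀=14, period (2,1,1,2,1,1,2,28); ℓ=8 even so k=7
a_0=14:  p_0=14·1+0=14,  q_0=14·0+1=1
…
a_2=1:  p_2=1·29+14=43,  q_2=1·2+1=3
a_3=1:  p_3=1·43+29=72,  q_3=1·3+2=5
…
a_6=1:  p_6=1·259+187=446,  q_6=1·18+13=31
a_7=2:  p_7=2·446+259=1151,  q_7=2·31+18=80
fundamental: x₁=1151, y₁=80  (since 1324801 − 207·6400 = 1)

1151 80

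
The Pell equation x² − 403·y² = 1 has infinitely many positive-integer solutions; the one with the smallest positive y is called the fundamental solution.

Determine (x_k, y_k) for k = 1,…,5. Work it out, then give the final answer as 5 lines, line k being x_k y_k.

669878 33369
897473069767 44706317964
1202394930058086974 59895557730143415
1610915821914004898868577 80245432842261314788776
2158234137903017152358511160238 107509300122956754498421235241

[20; 13,2,1,3,1,3,1,2,13,40] for √403; ℓ=10 ⇒ convergent index 9
a_0=20:  p_0=20·1+0=20,  q_0=20·0+1=1
a_1=13:  p_1=13·20+1=261,  q_1=13·1+0=13
a_2=2:  p_2=2·261+20=542,  q_2=2·13+1=27
a_3=1:  p_3=1·542+261=803,  q_3=1·27+13=40
…
a_5=1:  p_5=1·2951+803=3754,  q_5=1·147+40=187
a_6=3:  p_6=3·3754+2951=14213,  q_6=3·187+147=708
a_7=1:  p_7=1·14213+3754=17967,  q_7=1·708+187=895
a_8=2:  p_8=2·17967+14213=50147,  q_8=2·895+708=2498
a_9=13:  p_9=13·50147+17967=669878,  q_9=13·2498+895=33369
fundamental: x₁=669878, y₁=33369  (since 448736534884 − 403·1113490161 = 1)
k=2:  x_2 = 669878·669878+403·33369·33369 = 897473069767,  y_2 = 669878·33369+33369·669878 = 44706317964
k=3:  x_3 = 669878·897473069767+403·33369·44706317964 = 1202394930058086974,  y_3 = 669878·44706317964+33369·897473069767 = 59895557730143415
k=4:  x_4 = 669878·1202394930058086974+403·33369·59895557730143415 = 1610915821914004898868577,  y_4 = 669878·59895557730143415+33369·1202394930058086974 = 80245432842261314788776
k=5:  x_5 = 669878·1610915821914004898868577+403·33369·80245432842261314788776 = 2158234137903017152358511160238,  y_5 = 669878·80245432842261314788776+33369·1610915821914004898868577 = 107509300122956754498421235241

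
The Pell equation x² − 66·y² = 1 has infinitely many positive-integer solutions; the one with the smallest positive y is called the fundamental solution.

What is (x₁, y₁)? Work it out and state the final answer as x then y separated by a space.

65 8

[8; 8,16] for √66; ℓ=2 ⇒ convergent index 1
a_0=8:  p_0=8·1+0=8,  q_0=8·0+1=1
a_1=8:  p_1=8·8+1=65,  q_1=8·1+0=8
fundamental: x₁=65, y₁=8  (since 4225 − 66·64 = 1)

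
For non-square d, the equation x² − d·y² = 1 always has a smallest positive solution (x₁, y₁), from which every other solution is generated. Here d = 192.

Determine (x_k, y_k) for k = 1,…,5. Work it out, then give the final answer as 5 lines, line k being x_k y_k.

√192 = [13; 1,5,1,26, …], period ℓ=4 (even) → k=3
a_0=13:  p_0=13·1+0=13,  q_0=13·0+1=1
a_1=1:  p_1=1·13+1=14,  q_1=1·1+0=1
a_2=5:  p_2=5·14+13=83,  q_2=5·1+1=6
a_3=1:  p_3=1·83+14=97,  q_3=1·6+1=7
(x₁, y₁) = (97, 7);  97² − 192·7² = 1 ✓
n=2: (97,7)∘(97,7) = (97·97+192·7·7, 97·7+7·97) = (18817,1358)
n=3: (18817,1358)∘(97,7) = (97·18817+192·7·1358, 97·1358+7·18817) = (3650401,263445)
n=4: (3650401,263445)∘(97,7) = (97·3650401+192·7·263445, 97·263445+7·3650401) = (708158977,51106972)
n=5: (708158977,51106972)∘(97,7) = (97·708158977+192·7·51106972, 97·51106972+7·708158977) = (137379191137,9914489123)

97 7
18817 1358
3650401 263445
708158977 51106972
137379191137 9914489123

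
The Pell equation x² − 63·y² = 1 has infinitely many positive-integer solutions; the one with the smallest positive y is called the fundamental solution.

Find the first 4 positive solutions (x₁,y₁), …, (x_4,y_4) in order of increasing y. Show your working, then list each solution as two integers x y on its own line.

√63 → a₀=7, period (1,14); ℓ=2 even so k=1
k=0  a_k=7  p_k/q_k = 7/1
k=1  a_k=1  p_k/q_k = 8/1
fundamental: x₁=8, y₁=1  (since 64 − 63·1 = 1)
(x_2, y_2) = (8·8 + 63·1·1, 8·1 + 1·8) = (127, 16)
(x_3, y_3) = (8·127 + 63·1·16, 8·16 + 1·127) = (2024, 255)
(x_4, y_4) = (8·2024 + 63·1·255, 8·255 + 1·2024) = (32257, 4064)

8 1
127 16
2024 255
32257 4064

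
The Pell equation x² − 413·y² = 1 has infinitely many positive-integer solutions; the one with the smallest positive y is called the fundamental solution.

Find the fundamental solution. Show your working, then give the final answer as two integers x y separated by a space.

√413 → a₀=20, period (3,9,1,4,1,9,3,40); ℓ=8 even so k=7
i=0: a=20 ⇒ p=20, q=1
i=1: a=3 ⇒ p=61, q=3
i=2: a=9 ⇒ p=569, q=28
i=3: a=1 ⇒ p=630, q=31
i=4: a=4 ⇒ p=3089, q=152
i=5: a=1 ⇒ p=3719, q=183
i=6: a=9 ⇒ p=36560, q=1799
i=7: a=3 ⇒ p=113399, q=5580
→ (113399, 5580).  Check: 113399²=12859333201, 413·5580²=12859333200, difference 1.

113399 5580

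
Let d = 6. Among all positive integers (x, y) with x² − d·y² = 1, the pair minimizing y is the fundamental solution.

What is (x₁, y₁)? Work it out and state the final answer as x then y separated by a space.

√6 = [2; 2,4, …], period ℓ=2 (even) → k=1
i=0: a=2 ⇒ p=2, q=1
i=1: a=2 ⇒ p=5, q=2
(x₁, y₁) = (5, 2);  5² − 6·2² = 1 ✓

5 2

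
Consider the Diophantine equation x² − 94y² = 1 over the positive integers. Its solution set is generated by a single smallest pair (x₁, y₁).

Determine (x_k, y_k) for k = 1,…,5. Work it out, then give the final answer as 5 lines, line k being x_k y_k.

2143295 221064
9187426914049 947610731760
39382732335491159615 4062018686654877336
168817626601983862467148801 17412208682026983028992480
723651950015758622280719887718975 74638999614285983163562219965864

d=94: √d = [9; 1,2,3,1,1,…,2,1,18] (ℓ=16, even), read p_15/q_15
a_0=9:  p_0=9·1+0=9,  q_0=9·0+1=1
…
a_2=2:  p_2=2·10+9=29,  q_2=2·1+1=3
a_3=3:  p_3=3·29+10=97,  q_3=3·3+1=10
a_4=1:  p_4=1·97+29=126,  q_4=1·10+3=13
…
a_6=5:  p_6=5·223+126=1241,  q_6=5·23+13=128
…
a_9=1:  p_9=1·12953+1464=14417,  q_9=1·1336+151=1487
…
a_11=1:  p_11=1·85038+14417=99455,  q_11=1·8771+1487=10258
a_12=1:  p_12=1·99455+85038=184493,  q_12=1·10258+8771=19029
…
a_14=2:  p_14=2·652934+184493=1490361,  q_14=2·67345+19029=153719
a_15=1:  p_15=1·1490361+652934=2143295,  q_15=1·153719+67345=221064
→ (2143295, 221064).  Check: 2143295²=4593713457025, 94·221064²=4593713457024, difference 1.
(x_2, y_2) = (2143295·2143295 + 94·221064·221064, 2143295·221064 + 221064·2143295) = (9187426914049, 947610731760)
(x_3, y_3) = (2143295·9187426914049 + 94·221064·947610731760, 2143295·947610731760 + 221064·9187426914049) = (39382732335491159615, 4062018686654877336)
(x_4, y_4) = (2143295·39382732335491159615 + 94·221064·4062018686654877336, 2143295·4062018686654877336 + 221064·39382732335491159615) = (168817626601983862467148801, 17412208682026983028992480)
(x_5, y_5) = (2143295·168817626601983862467148801 + 94·221064·17412208682026983028992480, 2143295·17412208682026983028992480 + 221064·168817626601983862467148801) = (723651950015758622280719887718975, 74638999614285983163562219965864)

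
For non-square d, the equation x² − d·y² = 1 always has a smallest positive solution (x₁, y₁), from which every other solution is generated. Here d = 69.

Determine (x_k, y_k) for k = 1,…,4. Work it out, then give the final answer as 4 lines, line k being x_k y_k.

[8; 3,3,1,4,1,3,3,16] for √69; ℓ=8 ⇒ convergent index 7
k=0  a_k=8  p_k/q_k = 8/1
…
k=2  a_k=3  p_k/q_k = 83/10
…
k=4  a_k=4  p_k/q_k = 515/62
k=5  a_k=1  p_k/q_k = 623/75
k=6  a_k=3  p_k/q_k = 2384/287
k=7  a_k=3  p_k/q_k = 7775/936
(x₁, y₁) = (7775, 936);  7775² − 69·936² = 1 ✓
(7775+936√69)^2 = 120901249 + 14554800√69
(7775+936√69)^3 = 1880014414175 + 226327139064√69
(7775+936√69)^4 = 29234224019520001 + 3519386997890400√69

7775 936
120901249 14554800
1880014414175 226327139064
29234224019520001 3519386997890400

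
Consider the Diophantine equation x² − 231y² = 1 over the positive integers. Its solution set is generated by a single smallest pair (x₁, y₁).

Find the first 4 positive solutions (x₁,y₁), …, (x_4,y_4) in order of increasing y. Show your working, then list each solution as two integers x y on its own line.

√231 = [15; 5,30, …], period ℓ=2 (even) → k=1
i=0: a=15 ⇒ p=15, q=1
i=1: a=5 ⇒ p=76, q=5
fundamental: x₁=76, y₁=5  (since 5776 − 231·25 = 1)
(x_2, y_2) = (76·76 + 231·5·5, 76·5 + 5·76) = (11551, 760)
(x_3, y_3) = (76·11551 + 231·5·760, 76·760 + 5·11551) = (1755676, 115515)
(x_4, y_4) = (76·1755676 + 231·5·115515, 76·115515 + 5·1755676) = (266851201, 17557520)

76 5
11551 760
1755676 115515
266851201 17557520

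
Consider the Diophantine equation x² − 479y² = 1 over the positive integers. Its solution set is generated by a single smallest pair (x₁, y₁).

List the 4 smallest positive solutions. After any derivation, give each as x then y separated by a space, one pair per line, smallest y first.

√479 = [21; 1,7,1,3,2,21,2,3,1,7,1,42, …], period ℓ=12 (even) → k=11
a_0=21:  p_0=21·1+0=21,  q_0=21·0+1=1
…
a_5=2:  p_5=2·766+197=1729,  q_5=2·35+9=79
…
a_7=2:  p_7=2·37075+1729=75879,  q_7=2·1694+79=3467
…
a_10=7:  p_10=7·340591+264712=2648849,  q_10=7·15562+12095=121029
a_11=1:  p_11=1·2648849+340591=2989440,  q_11=1·121029+15562=136591
→ (2989440, 136591).  Check: 2989440²=8936751513600, 479·136591²=8936751513599, difference 1.
k=2:  x_2 = 2989440·2989440+479·136591·136591 = 17873503027199,  y_2 = 2989440·136591+136591·2989440 = 816661198080
k=3:  x_3 = 2989440·17873503027199+479·136591·816661198080 = 106863529779256567680,  y_3 = 2989440·816661198080+136591·17873503027199 = 4882719303976413809
k=4:  x_4 = 2989440·106863529779256567680+479·136591·4882719303976413809 = 638924220926583633867571201,  y_4 = 2989440·4882719303976413809+136591·106863529779256567680 = 29193192792157684333155840

2989440 136591
17873503027199 816661198080
106863529779256567680 4882719303976413809
638924220926583633867571201 29193192792157684333155840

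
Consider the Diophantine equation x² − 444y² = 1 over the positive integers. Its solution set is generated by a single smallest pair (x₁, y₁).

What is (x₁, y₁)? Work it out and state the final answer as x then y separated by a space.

295 14

√444 = [21; 14,42, …], period ℓ=2 (even) → k=1
a_0=21:  p_0=21·1+0=21,  q_0=21·0+1=1
a_1=14:  p_1=14·21+1=295,  q_1=14·1+0=14
→ (295, 14).  Check: 295²=87025, 444·14²=87024, difference 1.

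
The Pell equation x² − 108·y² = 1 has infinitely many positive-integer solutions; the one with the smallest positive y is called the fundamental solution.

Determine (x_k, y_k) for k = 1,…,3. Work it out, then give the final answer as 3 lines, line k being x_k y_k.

1351 130
3650401 351260
9863382151 949104390

d=108: √d = [10; 2,1,1,4,1,1,2,20] (ℓ=8, even), read p_7/q_7
i=0: a=10 ⇒ p=10, q=1
…
i=4: a=4 ⇒ p=239, q=23
i=5: a=1 ⇒ p=291, q=28
i=6: a=1 ⇒ p=530, q=51
i=7: a=2 ⇒ p=1351, q=130
fundamental: x₁=1351, y₁=130  (since 1825201 − 108·16900 = 1)
(x_2, y_2) = (1351·1351 + 108·130·130, 1351·130 + 130·1351) = (3650401, 351260)
(x_3, y_3) = (1351·3650401 + 108·130·351260, 1351·351260 + 130·3650401) = (9863382151, 949104390)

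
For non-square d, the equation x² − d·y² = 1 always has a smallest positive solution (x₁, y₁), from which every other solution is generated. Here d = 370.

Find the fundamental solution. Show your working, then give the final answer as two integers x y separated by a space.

213859 11118

√370 → a₀=19, period (4,4,38); ℓ=3 odd so k=5
a_0=19:  p_0=19·1+0=19,  q_0=19·0+1=1
…
a_3=38:  p_3=38·327+77=12503,  q_3=38·17+4=650
a_4=4:  p_4=4·12503+327=50339,  q_4=4·650+17=2617
a_5=4:  p_5=4·50339+12503=213859,  q_5=4·2617+650=11118
fundamental: x₁=213859, y₁=11118  (since 45735671881 − 370·123609924 = 1)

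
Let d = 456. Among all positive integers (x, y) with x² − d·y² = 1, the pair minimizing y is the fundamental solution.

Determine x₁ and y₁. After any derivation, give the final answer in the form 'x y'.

d=456: √d = [21; 2,1,4,1,2,42] (ℓ=6, even), read p_5/q_5
k=0  a_k=21  p_k/q_k = 21/1
k=1  a_k=2  p_k/q_k = 43/2
k=2  a_k=1  p_k/q_k = 64/3
k=3  a_k=4  p_k/q_k = 299/14
k=4  a_k=1  p_k/q_k = 363/17
k=5  a_k=2  p_k/q_k = 1025/48
→ (1025, 48).  Check: 1025²=1050625, 456·48²=1050624, difference 1.

1025 48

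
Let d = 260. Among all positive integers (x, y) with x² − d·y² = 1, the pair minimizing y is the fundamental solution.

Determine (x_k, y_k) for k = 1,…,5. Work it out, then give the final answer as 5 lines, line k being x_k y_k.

[16; 8,32] for √260; ℓ=2 ⇒ convergent index 1
step 0: (16, 1)  from 16·(1,0) + (0,1)
step 1: (129, 8)  from 8·(16,1) + (1,0)
fundamental: x₁=129, y₁=8  (since 16641 − 260·64 = 1)
(x_2, y_2) = (129·129 + 260·8·8, 129·8 + 8·129) = (33281, 2064)
(x_3, y_3) = (129·33281 + 260·8·2064, 129·2064 + 8·33281) = (8586369, 532504)
(x_4, y_4) = (129·8586369 + 260·8·532504, 129·532504 + 8·8586369) = (2215249921, 137383968)
(x_5, y_5) = (129·2215249921 + 260·8·137383968, 129·137383968 + 8·2215249921) = (571525893249, 35444531240)

129 8
33281 2064
8586369 532504
2215249921 137383968
571525893249 35444531240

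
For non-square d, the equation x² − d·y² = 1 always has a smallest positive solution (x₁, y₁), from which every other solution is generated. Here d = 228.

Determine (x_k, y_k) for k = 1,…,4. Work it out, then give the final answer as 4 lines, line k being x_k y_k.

151 10
45601 3020
13771351 912030
4158902401 275430040

[15; 10,30] for √228; ℓ=2 ⇒ convergent index 1
i=0: a=15 ⇒ p=15, q=1
i=1: a=10 ⇒ p=151, q=10
(x₁, y₁) = (151, 10);  151² − 228·10² = 1 ✓
(x_2, y_2) = (151·151 + 228·10·10, 151·10 + 10·151) = (45601, 3020)
(x_3, y_3) = (151·45601 + 228·10·3020, 151·3020 + 10·45601) = (13771351, 912030)
(x_4, y_4) = (151·13771351 + 228·10·912030, 151·912030 + 10·13771351) = (4158902401, 275430040)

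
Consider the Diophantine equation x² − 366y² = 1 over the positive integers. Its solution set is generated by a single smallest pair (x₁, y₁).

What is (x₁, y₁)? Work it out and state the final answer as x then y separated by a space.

[19; 7,1,1,1,2,12,2,1,1,1,7,38] for √366; ℓ=12 ⇒ convergent index 11
k=0  a_k=19  p_k/q_k = 19/1
…
k=5  a_k=2  p_k/q_k = 1167/61
k=6  a_k=12  p_k/q_k = 14444/755
k=7  a_k=2  p_k/q_k = 30055/1571
…
k=9  a_k=1  p_k/q_k = 74554/3897
k=10  a_k=1  p_k/q_k = 119053/6223
k=11  a_k=7  p_k/q_k = 907925/47458
(x₁, y₁) = (907925, 47458);  907925² − 366·47458² = 1 ✓

907925 47458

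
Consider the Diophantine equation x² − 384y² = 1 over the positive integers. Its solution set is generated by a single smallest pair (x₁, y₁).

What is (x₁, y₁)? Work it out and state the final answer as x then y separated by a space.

√384 → a₀=19, period (1,1,2,9,2,1,1,38); ℓ=8 even so k=7
k=0  a_k=19  p_k/q_k = 19/1
…
k=2  a_k=1  p_k/q_k = 39/2
…
k=4  a_k=9  p_k/q_k = 921/47
…
k=6  a_k=1  p_k/q_k = 2861/146
k=7  a_k=1  p_k/q_k = 4801/245
(x₁, y₁) = (4801, 245);  4801² − 384·245² = 1 ✓

4801 245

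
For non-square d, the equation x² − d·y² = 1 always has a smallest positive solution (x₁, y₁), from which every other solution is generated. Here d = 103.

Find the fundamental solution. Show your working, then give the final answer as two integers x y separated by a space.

227528 22419

√103 → a₀=10, period (6,1,2,1,1,9,1,1,2,1,6,20); ℓ=12 even so k=11
k=0  a_k=10  p_k/q_k = 10/1
k=1  a_k=6  p_k/q_k = 61/6
k=2  a_k=1  p_k/q_k = 71/7
k=3  a_k=2  p_k/q_k = 203/20
k=4  a_k=1  p_k/q_k = 274/27
k=5  a_k=1  p_k/q_k = 477/47
k=6  a_k=9  p_k/q_k = 4567/450
k=7  a_k=1  p_k/q_k = 5044/497
k=8  a_k=1  p_k/q_k = 9611/947
k=9  a_k=2  p_k/q_k = 24266/2391
k=10  a_k=1  p_k/q_k = 33877/3338
k=11  a_k=6  p_k/q_k = 227528/22419
(x₁, y₁) = (227528, 22419);  227528² − 103·22419² = 1 ✓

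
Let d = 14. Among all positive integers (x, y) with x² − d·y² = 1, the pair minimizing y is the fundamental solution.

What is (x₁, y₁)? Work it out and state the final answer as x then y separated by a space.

15 4

[3; 1,2,1,6] for √14; ℓ=4 ⇒ convergent index 3
i=0: a=3 ⇒ p=3, q=1
i=1: a=1 ⇒ p=4, q=1
i=2: a=2 ⇒ p=11, q=3
i=3: a=1 ⇒ p=15, q=4
→ (15, 4).  Check: 15²=225, 14·4²=224, difference 1.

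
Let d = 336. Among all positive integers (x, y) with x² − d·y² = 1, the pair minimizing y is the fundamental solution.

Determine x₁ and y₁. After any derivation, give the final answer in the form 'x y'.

d=336: √d = [18; 3,36] (ℓ=2, even), read p_1/q_1
i=0: a=18 ⇒ p=18, q=1
i=1: a=3 ⇒ p=55, q=3
→ (55, 3).  Check: 55²=3025, 336·3²=3024, difference 1.

55 3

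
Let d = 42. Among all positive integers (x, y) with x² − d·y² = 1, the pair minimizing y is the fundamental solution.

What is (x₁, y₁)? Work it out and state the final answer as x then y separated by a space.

13 2

√42 = [6; 2,12, …], period ℓ=2 (even) → k=1
a_0=6:  p_0=6·1+0=6,  q_0=6·0+1=1
a_1=2:  p_1=2·6+1=13,  q_1=2·1+0=2
(x₁, y₁) = (13, 2);  13² − 42·2² = 1 ✓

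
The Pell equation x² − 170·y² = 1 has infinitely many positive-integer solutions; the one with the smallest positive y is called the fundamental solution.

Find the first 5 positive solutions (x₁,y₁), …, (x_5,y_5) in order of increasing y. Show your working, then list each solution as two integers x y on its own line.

339 26
229841 17628
155831859 11951758
105653770561 8103274296
71633100608499 5494008020930

√170 = [13; 26, …], period ℓ=1 (odd) → k=1
k=0  a_k=13  p_k/q_k = 13/1
k=1  a_k=26  p_k/q_k = 339/26
fundamental: x₁=339, y₁=26  (since 114921 − 170·676 = 1)
(x_2, y_2) = (339·339 + 170·26·26, 339·26 + 26·339) = (229841, 17628)
(x_3, y_3) = (339·229841 + 170·26·17628, 339·17628 + 26·229841) = (155831859, 11951758)
(x_4, y_4) = (339·155831859 + 170·26·11951758, 339·11951758 + 26·155831859) = (105653770561, 8103274296)
(x_5, y_5) = (339·105653770561 + 170·26·8103274296, 339·8103274296 + 26·105653770561) = (71633100608499, 5494008020930)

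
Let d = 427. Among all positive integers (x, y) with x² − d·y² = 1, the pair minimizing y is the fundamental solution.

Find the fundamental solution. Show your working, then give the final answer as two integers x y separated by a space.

62 3

d=427: √d = [20; 1,1,1,40] (ℓ=4, even), read p_3/q_3
i=0: a=20 ⇒ p=20, q=1
i=1: a=1 ⇒ p=21, q=1
i=2: a=1 ⇒ p=41, q=2
i=3: a=1 ⇒ p=62, q=3
(x₁, y₁) = (62, 3);  62² − 427·3² = 1 ✓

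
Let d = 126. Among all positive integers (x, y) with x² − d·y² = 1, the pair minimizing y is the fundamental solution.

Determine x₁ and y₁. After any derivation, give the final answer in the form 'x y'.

449 40

√126 → a₀=11, period (4,2,4,22); ℓ=4 even so k=3
step 0: (11, 1)  from 11·(1,0) + (0,1)
step 1: (45, 4)  from 4·(11,1) + (1,0)
step 2: (101, 9)  from 2·(45,4) + (11,1)
step 3: (449, 40)  from 4·(101,9) + (45,4)
fundamental: x₁=449, y₁=40  (since 201601 − 126·1600 = 1)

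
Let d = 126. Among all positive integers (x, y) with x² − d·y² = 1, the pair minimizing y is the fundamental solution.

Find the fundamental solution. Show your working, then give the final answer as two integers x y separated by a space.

449 40

d=126: √d = [11; 4,2,4,22] (ℓ=4, even), read p_3/q_3
a_0=11:  p_0=11·1+0=11,  q_0=11·0+1=1
…
a_2=2:  p_2=2·45+11=101,  q_2=2·4+1=9
a_3=4:  p_3=4·101+45=449,  q_3=4·9+4=40
fundamental: x₁=449, y₁=40  (since 201601 − 126·1600 = 1)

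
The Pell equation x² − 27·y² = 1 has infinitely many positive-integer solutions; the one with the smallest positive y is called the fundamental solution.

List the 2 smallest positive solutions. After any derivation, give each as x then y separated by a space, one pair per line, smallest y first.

26 5
1351 260

√27 → a₀=5, period (5,10); ℓ=2 even so k=1
i=0: a=5 ⇒ p=5, q=1
i=1: a=5 ⇒ p=26, q=5
(x₁, y₁) = (26, 5);  26² − 27·5² = 1 ✓
(26+5√27)^2 = 1351 + 260√27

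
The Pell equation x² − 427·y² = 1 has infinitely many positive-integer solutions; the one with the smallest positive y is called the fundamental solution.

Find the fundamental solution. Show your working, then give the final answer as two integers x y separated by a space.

√427 → a₀=20, period (1,1,1,40); ℓ=4 even so k=3
a_0=20:  p_0=20·1+0=20,  q_0=20·0+1=1
a_1=1:  p_1=1·20+1=21,  q_1=1·1+0=1
a_2=1:  p_2=1·21+20=41,  q_2=1·1+1=2
a_3=1:  p_3=1·41+21=62,  q_3=1·2+1=3
fundamental: x₁=62, y₁=3  (since 3844 − 427·9 = 1)

62 3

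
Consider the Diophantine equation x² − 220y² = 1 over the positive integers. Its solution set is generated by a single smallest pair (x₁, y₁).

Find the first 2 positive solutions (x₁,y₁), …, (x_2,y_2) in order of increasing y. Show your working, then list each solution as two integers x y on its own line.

√220 → a₀=14, period (1,4,1,28); ℓ=4 even so k=3
k=0  a_k=14  p_k/q_k = 14/1
…
k=2  a_k=4  p_k/q_k = 74/5
k=3  a_k=1  p_k/q_k = 89/6
fundamental: x₁=89, y₁=6  (since 7921 − 220·36 = 1)
k=2:  x_2 = 89·89+220·6·6 = 15841,  y_2 = 89·6+6·89 = 1068

89 6
15841 1068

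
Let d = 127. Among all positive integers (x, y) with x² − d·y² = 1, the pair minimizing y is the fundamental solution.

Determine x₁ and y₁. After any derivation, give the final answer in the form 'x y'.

4730624 419775

d=127: √d = [11; 3,1,2,2,7,11,7,2,2,1,3,22] (ℓ=12, even), read p_11/q_11
k=0  a_k=11  p_k/q_k = 11/1
…
k=3  a_k=2  p_k/q_k = 124/11
…
k=6  a_k=11  p_k/q_k = 24218/2149
k=7  a_k=7  p_k/q_k = 171701/15236
k=8  a_k=2  p_k/q_k = 367620/32621
…
k=10  a_k=1  p_k/q_k = 1274561/113099
k=11  a_k=3  p_k/q_k = 4730624/419775
fundamental: x₁=4730624, y₁=419775  (since 22378803429376 − 127·176211050625 = 1)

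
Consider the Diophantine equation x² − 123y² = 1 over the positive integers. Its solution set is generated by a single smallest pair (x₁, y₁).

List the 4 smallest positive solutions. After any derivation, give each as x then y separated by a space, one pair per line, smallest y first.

122 11
29767 2684
7263026 654885
1772148577 159789256

√123 → a₀=11, period (11,22); ℓ=2 even so k=1
a_0=11:  p_0=11·1+0=11,  q_0=11·0+1=1
a_1=11:  p_1=11·11+1=122,  q_1=11·1+0=11
→ (122, 11).  Check: 122²=14884, 123·11²=14883, difference 1.
(122+11√123)^2 = 29767 + 2684√123
(122+11√123)^3 = 7263026 + 654885√123
(122+11√123)^4 = 1772148577 + 159789256√123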